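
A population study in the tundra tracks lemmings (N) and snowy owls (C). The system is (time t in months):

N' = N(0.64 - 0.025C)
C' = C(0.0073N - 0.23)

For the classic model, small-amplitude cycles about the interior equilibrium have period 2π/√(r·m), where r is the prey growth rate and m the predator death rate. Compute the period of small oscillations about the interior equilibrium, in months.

Here r = 0.64 and m = 0.23, so r·m = 0.147.
ω = √0.147 = 0.384 per month, hence T = 2π/ω ≈ 16.4 months.

T ≈ 16.4 months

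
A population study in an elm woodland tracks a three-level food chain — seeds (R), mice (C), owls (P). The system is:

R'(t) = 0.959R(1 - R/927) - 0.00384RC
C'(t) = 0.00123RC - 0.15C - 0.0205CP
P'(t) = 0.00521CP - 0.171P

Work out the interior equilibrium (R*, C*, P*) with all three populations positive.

From dP/dt = 0: 0.00521C* = 0.171, so C* = 32.8.
From dR/dt = 0: 0.959(1 - R*/927) = 0.00384·32.8, giving R* = 927·(1 - 0.131) = 805.
From dC/dt = 0: 0.00123·805 - 0.15 = 0.0205P*, so P* = 0.84/0.0205 = 41.

R* ≈ 805, C* ≈ 32.8, P* ≈ 41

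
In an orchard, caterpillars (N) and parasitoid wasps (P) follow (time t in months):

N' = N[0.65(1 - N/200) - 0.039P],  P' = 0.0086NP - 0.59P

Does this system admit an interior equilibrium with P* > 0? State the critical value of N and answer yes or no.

The predator equation gives dP/dt > 0 only when N > 0.59/0.0086 = 68.6.
Without the predator, N → K = 200. Since 200 > 68.6, the predator can invade and persist.

Threshold N = 68.6; K > 68.6, so yes, the predator persists.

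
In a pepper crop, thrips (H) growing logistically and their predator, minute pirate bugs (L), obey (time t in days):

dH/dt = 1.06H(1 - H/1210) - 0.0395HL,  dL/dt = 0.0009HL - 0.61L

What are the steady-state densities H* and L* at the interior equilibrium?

From dL/dt = 0 with L > 0: 0.0009H* = 0.61, so H* = 678.
Substitute into dH/dt = 0: 1.06(1 - 678/1210) = 0.0395L*.
The bracket is 0.44, giving L* = 0.466/0.0395 = 11.8.

H* ≈ 678, L* ≈ 11.8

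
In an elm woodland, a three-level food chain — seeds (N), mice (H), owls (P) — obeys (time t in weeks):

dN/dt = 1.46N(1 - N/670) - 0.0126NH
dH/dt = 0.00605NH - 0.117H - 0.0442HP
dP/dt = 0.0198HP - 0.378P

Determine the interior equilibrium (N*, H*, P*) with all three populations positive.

N* ≈ 560, H* ≈ 19.1, P* ≈ 74

From dP/dt = 0: 0.0198H* = 0.378, so H* = 19.1.
From dN/dt = 0: 1.46(1 - N*/670) = 0.0126·19.1, giving N* = 670·(1 - 0.165) = 560.
From dH/dt = 0: 0.00605·560 - 0.117 = 0.0442P*, so P* = 3.27/0.0442 = 74.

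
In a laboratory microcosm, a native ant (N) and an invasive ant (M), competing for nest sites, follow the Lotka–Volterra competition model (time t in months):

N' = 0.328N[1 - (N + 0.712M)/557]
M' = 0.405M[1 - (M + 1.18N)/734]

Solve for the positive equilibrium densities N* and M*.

N* ≈ 215, M* ≈ 480

Setting both brackets to zero gives the nullclines N + 0.712M = 557 and 1.18N + M = 734.
Substituting M = 734 - 1.18N into the first: N(1 - 0.712·1.18) = 557 - 0.712·734.
So N* = 34.4/0.16 = 215, and then M* = 734 - 1.18·215 = 480.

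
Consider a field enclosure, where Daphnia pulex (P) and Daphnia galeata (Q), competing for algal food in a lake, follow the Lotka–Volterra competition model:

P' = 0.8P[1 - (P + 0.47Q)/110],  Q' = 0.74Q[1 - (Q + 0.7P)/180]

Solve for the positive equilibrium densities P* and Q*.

Setting both brackets to zero gives the nullclines P + 0.47Q = 110 and 0.7P + Q = 180.
Substituting Q = 180 - 0.7P into the first: P(1 - 0.47·0.7) = 110 - 0.47·180.
So P* = 25.4/0.671 = 37.9, and then Q* = 180 - 0.7·37.9 = 154.

P* ≈ 37.9, Q* ≈ 154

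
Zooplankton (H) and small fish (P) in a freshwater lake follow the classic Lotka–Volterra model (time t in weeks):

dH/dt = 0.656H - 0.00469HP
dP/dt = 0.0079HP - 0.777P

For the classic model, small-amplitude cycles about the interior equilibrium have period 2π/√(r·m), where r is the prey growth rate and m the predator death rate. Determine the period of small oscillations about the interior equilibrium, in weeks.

T ≈ 8.8 weeks

Here r = 0.656 and m = 0.777, so r·m = 0.51.
ω = √0.51 = 0.714 per week, hence T = 2π/ω ≈ 8.8 weeks.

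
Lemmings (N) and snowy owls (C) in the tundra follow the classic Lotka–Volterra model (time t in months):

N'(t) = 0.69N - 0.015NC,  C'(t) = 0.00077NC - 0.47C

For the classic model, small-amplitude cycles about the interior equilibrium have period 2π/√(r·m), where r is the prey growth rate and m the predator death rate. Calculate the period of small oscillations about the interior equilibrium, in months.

Here r = 0.69 and m = 0.47, so r·m = 0.324.
ω = √0.324 = 0.569 per month, hence T = 2π/ω ≈ 11 months.

T ≈ 11 months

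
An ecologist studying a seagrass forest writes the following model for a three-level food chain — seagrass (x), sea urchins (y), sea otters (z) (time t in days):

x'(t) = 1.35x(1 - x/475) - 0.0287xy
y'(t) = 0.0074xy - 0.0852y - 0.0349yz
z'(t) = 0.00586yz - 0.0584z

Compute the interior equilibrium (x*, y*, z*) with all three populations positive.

x* ≈ 374, y* ≈ 9.97, z* ≈ 76.9

From dz/dt = 0: 0.00586y* = 0.0584, so y* = 9.97.
From dx/dt = 0: 1.35(1 - x*/475) = 0.0287·9.97, giving x* = 475·(1 - 0.212) = 374.
From dy/dt = 0: 0.0074·374 - 0.0852 = 0.0349z*, so z* = 2.69/0.0349 = 76.9.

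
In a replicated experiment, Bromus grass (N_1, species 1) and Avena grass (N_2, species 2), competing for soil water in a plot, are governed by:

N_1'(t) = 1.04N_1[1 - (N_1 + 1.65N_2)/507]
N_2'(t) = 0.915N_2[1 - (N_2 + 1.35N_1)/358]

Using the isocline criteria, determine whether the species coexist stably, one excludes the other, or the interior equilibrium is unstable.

unstable coexistence (outcome depends on initial conditions)

Compare the nullcline intercepts: K1/α12 = 507/1.65 = 307 < K2 = 358; K2/α21 = 358/1.35 = 265 < K1 = 507.
Since both are reversed, neither can invade when rare; the interior point is a saddle.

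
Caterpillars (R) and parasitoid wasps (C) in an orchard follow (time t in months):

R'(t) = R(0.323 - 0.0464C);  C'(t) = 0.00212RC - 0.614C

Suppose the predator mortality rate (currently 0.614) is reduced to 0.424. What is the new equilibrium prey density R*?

R* ≈ 200

At the interior fixed point, setting dC/dt = 0 with C > 0 fixes R* = (predator death rate)/(RC coefficient) — independent of the other coefficients.
With the change, R* = 0.424/0.00212 = 200; it falls from 290.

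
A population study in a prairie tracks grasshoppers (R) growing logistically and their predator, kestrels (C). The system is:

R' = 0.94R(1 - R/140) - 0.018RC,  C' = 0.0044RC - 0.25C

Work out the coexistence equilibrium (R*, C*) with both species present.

From dC/dt = 0 with C > 0: 0.0044R* = 0.25, so R* = 56.8.
Substitute into dR/dt = 0: 0.94(1 - 56.8/140) = 0.018C*.
The bracket is 0.594, giving C* = 0.559/0.018 = 31.

R* ≈ 56.8, C* ≈ 31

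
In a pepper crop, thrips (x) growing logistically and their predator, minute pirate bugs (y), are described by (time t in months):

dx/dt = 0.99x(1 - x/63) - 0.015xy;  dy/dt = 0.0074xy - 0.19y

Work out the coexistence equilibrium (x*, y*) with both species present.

From dy/dt = 0 with y > 0: 0.0074x* = 0.19, so x* = 25.7.
Substitute into dx/dt = 0: 0.99(1 - 25.7/63) = 0.015y*.
The bracket is 0.592, giving y* = 0.587/0.015 = 39.1.

x* ≈ 25.7, y* ≈ 39.1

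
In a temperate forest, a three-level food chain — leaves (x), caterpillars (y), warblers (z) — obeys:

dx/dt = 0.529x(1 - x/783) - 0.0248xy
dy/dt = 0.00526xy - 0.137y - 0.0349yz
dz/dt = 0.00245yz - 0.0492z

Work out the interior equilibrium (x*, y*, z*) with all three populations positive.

From dz/dt = 0: 0.00245y* = 0.0492, so y* = 20.1.
From dx/dt = 0: 0.529(1 - x*/783) = 0.0248·20.1, giving x* = 783·(1 - 0.941) = 45.8.
From dy/dt = 0: 0.00526·45.8 - 0.137 = 0.0349z*, so z* = 0.104/0.0349 = 2.98.

x* ≈ 45.8, y* ≈ 20.1, z* ≈ 2.98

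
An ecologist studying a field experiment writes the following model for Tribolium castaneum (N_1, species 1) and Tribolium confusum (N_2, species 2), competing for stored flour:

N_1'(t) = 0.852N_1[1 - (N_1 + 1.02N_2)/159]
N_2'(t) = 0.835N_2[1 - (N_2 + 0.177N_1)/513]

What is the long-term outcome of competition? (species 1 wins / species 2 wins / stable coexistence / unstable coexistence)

Compare the nullcline intercepts: K1/α12 = 159/1.02 = 156 < K2 = 513; K2/α21 = 513/0.177 = 2900 > K1 = 159.
Since the inequalities point opposite ways, species 2 can invade but species 1 cannot.

species 2 excludes species 1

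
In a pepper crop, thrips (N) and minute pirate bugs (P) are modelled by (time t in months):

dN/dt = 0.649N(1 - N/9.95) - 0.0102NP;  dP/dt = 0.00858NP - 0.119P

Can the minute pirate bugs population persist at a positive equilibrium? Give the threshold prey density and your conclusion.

The predator equation gives dP/dt > 0 only when N > 0.119/0.00858 = 13.9.
Without the predator, N → K = 9.95. Since 9.95 < 13.9, the predator cannot invade.

Threshold N = 13.9; K < 13.9, so no, the predator goes extinct.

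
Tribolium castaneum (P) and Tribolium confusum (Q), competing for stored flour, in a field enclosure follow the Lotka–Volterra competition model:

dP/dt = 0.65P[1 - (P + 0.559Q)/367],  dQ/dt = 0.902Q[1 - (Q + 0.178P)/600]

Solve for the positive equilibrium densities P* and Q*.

Setting both brackets to zero gives the nullclines P + 0.559Q = 367 and 0.178P + Q = 600.
Substituting Q = 600 - 0.178P into the first: P(1 - 0.559·0.178) = 367 - 0.559·600.
So P* = 31.6/0.9 = 35.1, and then Q* = 600 - 0.178·35.1 = 594.

P* ≈ 35.1, Q* ≈ 594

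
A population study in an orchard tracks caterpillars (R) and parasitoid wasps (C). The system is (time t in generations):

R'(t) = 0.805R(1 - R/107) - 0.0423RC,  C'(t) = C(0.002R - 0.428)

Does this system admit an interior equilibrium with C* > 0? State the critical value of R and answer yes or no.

The predator equation gives dC/dt > 0 only when R > 0.428/0.002 = 214.
Without the predator, R → K = 107. Since 107 < 214, the predator cannot invade.

Threshold R = 214; K < 214, so no, the predator goes extinct.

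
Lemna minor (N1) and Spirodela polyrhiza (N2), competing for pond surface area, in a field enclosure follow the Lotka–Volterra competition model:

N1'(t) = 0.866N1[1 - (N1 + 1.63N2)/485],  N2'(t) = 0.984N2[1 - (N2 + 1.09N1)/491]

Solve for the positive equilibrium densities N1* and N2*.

Setting both brackets to zero gives the nullclines N1 + 1.63N2 = 485 and 1.09N1 + N2 = 491.
Substituting N2 = 491 - 1.09N1 into the first: N1(1 - 1.63·1.09) = 485 - 1.63·491.
So N1* = -315/-0.777 = 406, and then N2* = 491 - 1.09·406 = 48.5.

N1* ≈ 406, N2* ≈ 48.5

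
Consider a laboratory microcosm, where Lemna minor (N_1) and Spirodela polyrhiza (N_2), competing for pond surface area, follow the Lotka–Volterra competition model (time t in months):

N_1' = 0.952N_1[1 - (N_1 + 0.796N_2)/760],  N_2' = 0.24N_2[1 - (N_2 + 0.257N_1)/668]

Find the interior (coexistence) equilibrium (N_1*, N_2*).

Setting both brackets to zero gives the nullclines N_1 + 0.796N_2 = 760 and 0.257N_1 + N_2 = 668.
Substituting N_2 = 668 - 0.257N_1 into the first: N_1(1 - 0.796·0.257) = 760 - 0.796·668.
So N_1* = 228/0.795 = 287, and then N_2* = 668 - 0.257·287 = 594.

N_1* ≈ 287, N_2* ≈ 594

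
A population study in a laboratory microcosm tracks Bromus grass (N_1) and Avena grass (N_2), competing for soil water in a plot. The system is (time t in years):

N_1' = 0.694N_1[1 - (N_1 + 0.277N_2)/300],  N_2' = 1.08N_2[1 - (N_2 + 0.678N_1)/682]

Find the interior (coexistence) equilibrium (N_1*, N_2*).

Setting both brackets to zero gives the nullclines N_1 + 0.277N_2 = 300 and 0.678N_1 + N_2 = 682.
Substituting N_2 = 682 - 0.678N_1 into the first: N_1(1 - 0.277·0.678) = 300 - 0.277·682.
So N_1* = 111/0.812 = 137, and then N_2* = 682 - 0.678·137 = 589.

N_1* ≈ 137, N_2* ≈ 589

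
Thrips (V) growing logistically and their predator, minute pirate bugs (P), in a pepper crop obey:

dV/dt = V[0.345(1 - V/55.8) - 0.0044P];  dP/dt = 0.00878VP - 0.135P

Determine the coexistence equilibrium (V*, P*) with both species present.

From dP/dt = 0 with P > 0: 0.00878V* = 0.135, so V* = 15.4.
Substitute into dV/dt = 0: 0.345(1 - 15.4/55.8) = 0.0044P*.
The bracket is 0.724, giving P* = 0.25/0.0044 = 56.8.

V* ≈ 15.4, P* ≈ 56.8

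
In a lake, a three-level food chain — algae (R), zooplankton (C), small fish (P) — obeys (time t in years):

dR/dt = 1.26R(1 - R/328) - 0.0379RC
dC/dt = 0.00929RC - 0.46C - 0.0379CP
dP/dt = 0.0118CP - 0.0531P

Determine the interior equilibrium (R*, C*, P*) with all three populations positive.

From dP/dt = 0: 0.0118C* = 0.0531, so C* = 4.5.
From dR/dt = 0: 1.26(1 - R*/328) = 0.0379·4.5, giving R* = 328·(1 - 0.135) = 284.
From dC/dt = 0: 0.00929·284 - 0.46 = 0.0379P*, so P* = 2.17/0.0379 = 57.4.

R* ≈ 284, C* ≈ 4.5, P* ≈ 57.4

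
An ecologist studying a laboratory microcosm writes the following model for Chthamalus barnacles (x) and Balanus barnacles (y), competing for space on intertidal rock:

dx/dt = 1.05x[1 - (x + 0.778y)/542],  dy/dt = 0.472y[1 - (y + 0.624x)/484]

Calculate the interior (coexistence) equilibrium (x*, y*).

Setting both brackets to zero gives the nullclines x + 0.778y = 542 and 0.624x + y = 484.
Substituting y = 484 - 0.624x into the first: x(1 - 0.778·0.624) = 542 - 0.778·484.
So x* = 165/0.515 = 322, and then y* = 484 - 0.624·322 = 283.

x* ≈ 322, y* ≈ 283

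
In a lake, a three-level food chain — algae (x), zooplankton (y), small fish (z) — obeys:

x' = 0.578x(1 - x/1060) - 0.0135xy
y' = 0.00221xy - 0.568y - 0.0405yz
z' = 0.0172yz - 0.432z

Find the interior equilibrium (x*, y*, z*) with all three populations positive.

x* ≈ 438, y* ≈ 25.1, z* ≈ 9.89

From dz/dt = 0: 0.0172y* = 0.432, so y* = 25.1.
From dx/dt = 0: 0.578(1 - x*/1060) = 0.0135·25.1, giving x* = 1060·(1 - 0.587) = 438.
From dy/dt = 0: 0.00221·438 - 0.568 = 0.0405z*, so z* = 0.4/0.0405 = 9.89.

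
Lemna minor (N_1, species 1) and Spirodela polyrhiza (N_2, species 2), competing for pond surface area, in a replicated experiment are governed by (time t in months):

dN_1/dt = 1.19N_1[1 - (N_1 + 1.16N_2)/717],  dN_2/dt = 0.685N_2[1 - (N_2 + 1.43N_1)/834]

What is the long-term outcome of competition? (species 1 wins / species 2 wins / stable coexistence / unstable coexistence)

unstable coexistence (outcome depends on initial conditions)

Compare the nullcline intercepts: K1/α12 = 717/1.16 = 618 < K2 = 834; K2/α21 = 834/1.43 = 583 < K1 = 717.
Since both are reversed, neither can invade when rare; the interior point is a saddle.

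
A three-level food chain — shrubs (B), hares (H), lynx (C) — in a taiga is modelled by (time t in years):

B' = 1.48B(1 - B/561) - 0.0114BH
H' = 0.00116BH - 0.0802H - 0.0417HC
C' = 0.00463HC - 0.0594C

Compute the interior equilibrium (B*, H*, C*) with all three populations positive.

From dC/dt = 0: 0.00463H* = 0.0594, so H* = 12.8.
From dB/dt = 0: 1.48(1 - B*/561) = 0.0114·12.8, giving B* = 561·(1 - 0.0988) = 506.
From dH/dt = 0: 0.00116·506 - 0.0802 = 0.0417C*, so C* = 0.506/0.0417 = 12.1.

B* ≈ 506, H* ≈ 12.8, C* ≈ 12.1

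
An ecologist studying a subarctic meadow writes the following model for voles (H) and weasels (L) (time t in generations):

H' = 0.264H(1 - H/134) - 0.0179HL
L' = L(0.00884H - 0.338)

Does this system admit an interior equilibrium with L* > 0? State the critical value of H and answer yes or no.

The predator equation gives dL/dt > 0 only when H > 0.338/0.00884 = 38.2.
Without the predator, H → K = 134. Since 134 > 38.2, the predator can invade and persist.

Threshold H = 38.2; K > 38.2, so yes, the predator persists.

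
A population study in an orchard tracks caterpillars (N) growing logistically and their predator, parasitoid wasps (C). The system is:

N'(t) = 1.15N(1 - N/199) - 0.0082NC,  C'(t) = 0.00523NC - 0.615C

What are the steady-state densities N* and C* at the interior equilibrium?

From dC/dt = 0 with C > 0: 0.00523N* = 0.615, so N* = 118.
Substitute into dN/dt = 0: 1.15(1 - 118/199) = 0.0082C*.
The bracket is 0.409, giving C* = 0.47/0.0082 = 57.4.

N* ≈ 118, C* ≈ 57.4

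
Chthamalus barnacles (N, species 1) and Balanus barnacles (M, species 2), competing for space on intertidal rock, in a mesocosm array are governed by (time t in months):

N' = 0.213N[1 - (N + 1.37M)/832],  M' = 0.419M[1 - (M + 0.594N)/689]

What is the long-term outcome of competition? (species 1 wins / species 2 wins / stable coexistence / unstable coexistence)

Compare the nullcline intercepts: K1/α12 = 832/1.37 = 607 < K2 = 689; K2/α21 = 689/0.594 = 1160 > K1 = 832.
Since the inequalities point opposite ways, species 2 can invade but species 1 cannot.

species 2 excludes species 1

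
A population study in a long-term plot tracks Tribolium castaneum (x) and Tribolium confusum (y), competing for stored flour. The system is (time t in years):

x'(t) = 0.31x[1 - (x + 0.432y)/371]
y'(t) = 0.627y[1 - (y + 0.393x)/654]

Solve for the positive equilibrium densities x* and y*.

Setting both brackets to zero gives the nullclines x + 0.432y = 371 and 0.393x + y = 654.
Substituting y = 654 - 0.393x into the first: x(1 - 0.432·0.393) = 371 - 0.432·654.
So x* = 88.5/0.83 = 107, and then y* = 654 - 0.393·107 = 612.

x* ≈ 107, y* ≈ 612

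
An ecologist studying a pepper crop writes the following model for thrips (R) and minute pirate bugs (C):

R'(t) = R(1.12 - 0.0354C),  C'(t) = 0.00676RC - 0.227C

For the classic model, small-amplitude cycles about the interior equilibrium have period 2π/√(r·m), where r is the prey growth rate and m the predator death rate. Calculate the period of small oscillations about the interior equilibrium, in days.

Here r = 1.12 and m = 0.227, so r·m = 0.254.
ω = √0.254 = 0.504 per day, hence T = 2π/ω ≈ 12.5 days.

T ≈ 12.5 days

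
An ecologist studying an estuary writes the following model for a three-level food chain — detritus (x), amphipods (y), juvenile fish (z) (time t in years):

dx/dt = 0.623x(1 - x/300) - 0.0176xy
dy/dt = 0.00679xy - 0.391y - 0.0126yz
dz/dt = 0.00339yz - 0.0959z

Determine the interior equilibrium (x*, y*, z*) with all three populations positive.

x* ≈ 60.2, y* ≈ 28.3, z* ≈ 1.43

From dz/dt = 0: 0.00339y* = 0.0959, so y* = 28.3.
From dx/dt = 0: 0.623(1 - x*/300) = 0.0176·28.3, giving x* = 300·(1 - 0.799) = 60.2.
From dy/dt = 0: 0.00679·60.2 - 0.391 = 0.0126z*, so z* = 0.0181/0.0126 = 1.43.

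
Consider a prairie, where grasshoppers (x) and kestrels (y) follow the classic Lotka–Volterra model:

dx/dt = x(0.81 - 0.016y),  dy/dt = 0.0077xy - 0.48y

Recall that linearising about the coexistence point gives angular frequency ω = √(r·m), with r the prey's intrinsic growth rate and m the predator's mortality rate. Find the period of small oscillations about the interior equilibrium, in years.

Here r = 0.81 and m = 0.48, so r·m = 0.389.
ω = √0.389 = 0.624 per year, hence T = 2π/ω ≈ 10.1 years.

T ≈ 10.1 years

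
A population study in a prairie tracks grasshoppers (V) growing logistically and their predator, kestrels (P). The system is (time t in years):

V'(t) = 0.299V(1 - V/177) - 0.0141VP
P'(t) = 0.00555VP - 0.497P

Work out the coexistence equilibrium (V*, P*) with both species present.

V* ≈ 89.5, P* ≈ 10.5

From dP/dt = 0 with P > 0: 0.00555V* = 0.497, so V* = 89.5.
Substitute into dV/dt = 0: 0.299(1 - 89.5/177) = 0.0141P*.
The bracket is 0.494, giving P* = 0.148/0.0141 = 10.5.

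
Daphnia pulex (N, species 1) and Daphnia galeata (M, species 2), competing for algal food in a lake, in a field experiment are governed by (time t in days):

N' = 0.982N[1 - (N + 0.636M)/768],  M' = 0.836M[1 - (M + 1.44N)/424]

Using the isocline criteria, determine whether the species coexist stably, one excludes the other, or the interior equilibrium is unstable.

Compare the nullcline intercepts: K1/α12 = 768/0.636 = 1210 > K2 = 424; K2/α21 = 424/1.44 = 294 < K1 = 768.
Since the inequalities point opposite ways, species 1 can invade but species 2 cannot.

species 1 excludes species 2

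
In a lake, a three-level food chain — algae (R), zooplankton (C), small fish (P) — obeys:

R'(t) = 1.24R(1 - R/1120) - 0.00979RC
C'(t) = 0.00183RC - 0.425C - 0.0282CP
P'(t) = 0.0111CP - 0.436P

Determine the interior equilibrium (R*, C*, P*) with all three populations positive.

From dP/dt = 0: 0.0111C* = 0.436, so C* = 39.3.
From dR/dt = 0: 1.24(1 - R*/1120) = 0.00979·39.3, giving R* = 1120·(1 - 0.31) = 773.
From dC/dt = 0: 0.00183·773 - 0.425 = 0.0282P*, so P* = 0.989/0.0282 = 35.1.

R* ≈ 773, C* ≈ 39.3, P* ≈ 35.1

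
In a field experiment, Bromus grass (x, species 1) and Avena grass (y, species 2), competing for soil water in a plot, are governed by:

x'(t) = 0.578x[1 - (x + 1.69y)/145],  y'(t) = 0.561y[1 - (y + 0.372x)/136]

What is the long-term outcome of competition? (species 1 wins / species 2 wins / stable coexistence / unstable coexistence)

Compare the nullcline intercepts: K1/α12 = 145/1.69 = 85.8 < K2 = 136; K2/α21 = 136/0.372 = 366 > K1 = 145.
Since the inequalities point opposite ways, species 2 can invade but species 1 cannot.

species 2 excludes species 1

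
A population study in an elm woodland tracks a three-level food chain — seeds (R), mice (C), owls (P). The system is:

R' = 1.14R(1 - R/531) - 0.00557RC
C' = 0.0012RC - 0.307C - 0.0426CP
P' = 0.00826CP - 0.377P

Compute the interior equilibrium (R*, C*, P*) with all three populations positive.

R* ≈ 413, C* ≈ 45.6, P* ≈ 4.42

From dP/dt = 0: 0.00826C* = 0.377, so C* = 45.6.
From dR/dt = 0: 1.14(1 - R*/531) = 0.00557·45.6, giving R* = 531·(1 - 0.223) = 413.
From dC/dt = 0: 0.0012·413 - 0.307 = 0.0426P*, so P* = 0.188/0.0426 = 4.42.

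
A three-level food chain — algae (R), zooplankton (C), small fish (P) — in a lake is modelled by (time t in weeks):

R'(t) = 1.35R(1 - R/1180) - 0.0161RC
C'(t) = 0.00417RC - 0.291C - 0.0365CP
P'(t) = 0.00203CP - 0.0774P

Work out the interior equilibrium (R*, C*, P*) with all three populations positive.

From dP/dt = 0: 0.00203C* = 0.0774, so C* = 38.1.
From dR/dt = 0: 1.35(1 - R*/1180) = 0.0161·38.1, giving R* = 1180·(1 - 0.455) = 643.
From dC/dt = 0: 0.00417·643 - 0.291 = 0.0365P*, so P* = 2.39/0.0365 = 65.5.

R* ≈ 643, C* ≈ 38.1, P* ≈ 65.5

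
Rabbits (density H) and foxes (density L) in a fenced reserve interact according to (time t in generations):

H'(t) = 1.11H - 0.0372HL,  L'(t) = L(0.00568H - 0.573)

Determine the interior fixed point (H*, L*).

H* ≈ 101, L* ≈ 29.8

Set dL/dt = 0 with L > 0: 0.00568H - 0.573 = 0, so H* = 0.573/0.00568 = 101.
Set dH/dt = 0 with H > 0: 1.11 - 0.0372L = 0, so L* = 1.11/0.0372 = 29.8.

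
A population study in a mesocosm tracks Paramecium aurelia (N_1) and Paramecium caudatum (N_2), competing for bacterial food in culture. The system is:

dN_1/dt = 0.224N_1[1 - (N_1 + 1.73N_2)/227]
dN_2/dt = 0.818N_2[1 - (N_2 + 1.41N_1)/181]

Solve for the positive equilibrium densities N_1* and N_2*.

Setting both brackets to zero gives the nullclines N_1 + 1.73N_2 = 227 and 1.41N_1 + N_2 = 181.
Substituting N_2 = 181 - 1.41N_1 into the first: N_1(1 - 1.73·1.41) = 227 - 1.73·181.
So N_1* = -86.1/-1.44 = 59.8, and then N_2* = 181 - 1.41·59.8 = 96.6.

N_1* ≈ 59.8, N_2* ≈ 96.6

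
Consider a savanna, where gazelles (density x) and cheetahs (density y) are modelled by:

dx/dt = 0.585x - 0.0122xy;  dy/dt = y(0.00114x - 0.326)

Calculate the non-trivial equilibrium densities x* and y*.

Set dy/dt = 0 with y > 0: 0.00114x - 0.326 = 0, so x* = 0.326/0.00114 = 286.
Set dx/dt = 0 with x > 0: 0.585 - 0.0122y = 0, so y* = 0.585/0.0122 = 48.

x* ≈ 286, y* ≈ 48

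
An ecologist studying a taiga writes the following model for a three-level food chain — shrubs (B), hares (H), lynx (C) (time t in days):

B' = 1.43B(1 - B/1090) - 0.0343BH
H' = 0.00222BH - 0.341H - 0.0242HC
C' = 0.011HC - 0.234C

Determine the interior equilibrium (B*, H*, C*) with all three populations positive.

B* ≈ 534, H* ≈ 21.3, C* ≈ 34.9

From dC/dt = 0: 0.011H* = 0.234, so H* = 21.3.
From dB/dt = 0: 1.43(1 - B*/1090) = 0.0343·21.3, giving B* = 1090·(1 - 0.51) = 534.
From dH/dt = 0: 0.00222·534 - 0.341 = 0.0242C*, so C* = 0.844/0.0242 = 34.9.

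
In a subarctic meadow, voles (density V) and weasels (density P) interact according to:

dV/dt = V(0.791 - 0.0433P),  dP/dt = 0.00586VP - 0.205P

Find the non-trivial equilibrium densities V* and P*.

Set dP/dt = 0 with P > 0: 0.00586V - 0.205 = 0, so V* = 0.205/0.00586 = 35.
Set dV/dt = 0 with V > 0: 0.791 - 0.0433P = 0, so P* = 0.791/0.0433 = 18.3.

V* ≈ 35, P* ≈ 18.3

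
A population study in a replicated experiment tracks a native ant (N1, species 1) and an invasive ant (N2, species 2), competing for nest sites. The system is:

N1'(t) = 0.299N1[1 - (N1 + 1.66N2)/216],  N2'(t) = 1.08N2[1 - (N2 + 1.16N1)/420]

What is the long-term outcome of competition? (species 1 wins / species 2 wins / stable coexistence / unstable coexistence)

species 2 excludes species 1

Compare the nullcline intercepts: K1/α12 = 216/1.66 = 130 < K2 = 420; K2/α21 = 420/1.16 = 362 > K1 = 216.
Since the inequalities point opposite ways, species 2 can invade but species 1 cannot.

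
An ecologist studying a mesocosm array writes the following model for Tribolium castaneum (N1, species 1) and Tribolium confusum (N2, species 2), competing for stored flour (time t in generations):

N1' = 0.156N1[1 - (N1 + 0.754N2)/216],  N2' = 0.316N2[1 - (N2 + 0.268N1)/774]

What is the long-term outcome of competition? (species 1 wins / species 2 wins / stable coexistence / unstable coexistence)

species 2 excludes species 1

Compare the nullcline intercepts: K1/α12 = 216/0.754 = 286 < K2 = 774; K2/α21 = 774/0.268 = 2890 > K1 = 216.
Since the inequalities point opposite ways, species 2 can invade but species 1 cannot.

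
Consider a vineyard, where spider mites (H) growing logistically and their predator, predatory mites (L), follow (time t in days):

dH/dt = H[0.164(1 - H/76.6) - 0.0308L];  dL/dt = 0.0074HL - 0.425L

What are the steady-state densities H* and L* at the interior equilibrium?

H* ≈ 57.4, L* ≈ 1.33

From dL/dt = 0 with L > 0: 0.0074H* = 0.425, so H* = 57.4.
Substitute into dH/dt = 0: 0.164(1 - 57.4/76.6) = 0.0308L*.
The bracket is 0.25, giving L* = 0.041/0.0308 = 1.33.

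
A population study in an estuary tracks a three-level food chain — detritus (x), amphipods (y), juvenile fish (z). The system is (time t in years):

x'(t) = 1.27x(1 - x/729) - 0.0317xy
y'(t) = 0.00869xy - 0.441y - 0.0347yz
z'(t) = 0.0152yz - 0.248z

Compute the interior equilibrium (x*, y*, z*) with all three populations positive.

x* ≈ 432, y* ≈ 16.3, z* ≈ 95.5

From dz/dt = 0: 0.0152y* = 0.248, so y* = 16.3.
From dx/dt = 0: 1.27(1 - x*/729) = 0.0317·16.3, giving x* = 729·(1 - 0.407) = 432.
From dy/dt = 0: 0.00869·432 - 0.441 = 0.0347z*, so z* = 3.31/0.0347 = 95.5.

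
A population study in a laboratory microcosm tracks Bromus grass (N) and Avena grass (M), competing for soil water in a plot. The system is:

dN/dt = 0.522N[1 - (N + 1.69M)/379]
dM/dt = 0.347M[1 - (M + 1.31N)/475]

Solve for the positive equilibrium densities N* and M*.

N* ≈ 349, M* ≈ 17.7

Setting both brackets to zero gives the nullclines N + 1.69M = 379 and 1.31N + M = 475.
Substituting M = 475 - 1.31N into the first: N(1 - 1.69·1.31) = 379 - 1.69·475.
So N* = -424/-1.21 = 349, and then M* = 475 - 1.31·349 = 17.7.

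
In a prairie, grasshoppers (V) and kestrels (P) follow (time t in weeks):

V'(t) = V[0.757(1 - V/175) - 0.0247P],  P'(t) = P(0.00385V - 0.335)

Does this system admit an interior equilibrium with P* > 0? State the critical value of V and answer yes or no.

The predator equation gives dP/dt > 0 only when V > 0.335/0.00385 = 87.
Without the predator, V → K = 175. Since 175 > 87, the predator can invade and persist.

Threshold V = 87; K > 87, so yes, the predator persists.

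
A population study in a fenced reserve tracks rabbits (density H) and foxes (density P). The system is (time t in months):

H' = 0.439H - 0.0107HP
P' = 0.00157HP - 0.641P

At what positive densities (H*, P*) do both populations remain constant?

Set dP/dt = 0 with P > 0: 0.00157H - 0.641 = 0, so H* = 0.641/0.00157 = 408.
Set dH/dt = 0 with H > 0: 0.439 - 0.0107P = 0, so P* = 0.439/0.0107 = 41.

H* ≈ 408, P* ≈ 41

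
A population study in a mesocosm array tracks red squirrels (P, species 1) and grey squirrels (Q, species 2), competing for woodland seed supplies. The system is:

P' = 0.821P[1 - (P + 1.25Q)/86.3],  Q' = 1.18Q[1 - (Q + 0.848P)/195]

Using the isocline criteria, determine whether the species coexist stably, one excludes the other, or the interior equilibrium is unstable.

species 2 excludes species 1

Compare the nullcline intercepts: K1/α12 = 86.3/1.25 = 69 < K2 = 195; K2/α21 = 195/0.848 = 230 > K1 = 86.3.
Since the inequalities point opposite ways, species 2 can invade but species 1 cannot.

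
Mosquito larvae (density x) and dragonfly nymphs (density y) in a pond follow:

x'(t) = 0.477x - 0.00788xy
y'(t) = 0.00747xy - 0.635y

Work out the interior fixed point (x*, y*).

Set dy/dt = 0 with y > 0: 0.00747x - 0.635 = 0, so x* = 0.635/0.00747 = 85.
Set dx/dt = 0 with x > 0: 0.477 - 0.00788y = 0, so y* = 0.477/0.00788 = 60.5.

x* ≈ 85, y* ≈ 60.5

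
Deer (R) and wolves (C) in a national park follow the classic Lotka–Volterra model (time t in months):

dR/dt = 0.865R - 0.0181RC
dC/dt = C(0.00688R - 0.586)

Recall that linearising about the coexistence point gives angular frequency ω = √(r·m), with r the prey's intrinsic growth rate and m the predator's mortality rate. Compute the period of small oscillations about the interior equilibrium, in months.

Here r = 0.865 and m = 0.586, so r·m = 0.507.
ω = √0.507 = 0.712 per month, hence T = 2π/ω ≈ 8.83 months.

T ≈ 8.83 months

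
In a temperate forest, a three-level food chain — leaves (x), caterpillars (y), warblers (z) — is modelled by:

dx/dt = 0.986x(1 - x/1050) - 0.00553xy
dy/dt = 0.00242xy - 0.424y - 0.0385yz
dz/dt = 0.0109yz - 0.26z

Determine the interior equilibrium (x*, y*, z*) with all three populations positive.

x* ≈ 910, y* ≈ 23.9, z* ≈ 46.2

From dz/dt = 0: 0.0109y* = 0.26, so y* = 23.9.
From dx/dt = 0: 0.986(1 - x*/1050) = 0.00553·23.9, giving x* = 1050·(1 - 0.134) = 910.
From dy/dt = 0: 0.00242·910 - 0.424 = 0.0385z*, so z* = 1.78/0.0385 = 46.2.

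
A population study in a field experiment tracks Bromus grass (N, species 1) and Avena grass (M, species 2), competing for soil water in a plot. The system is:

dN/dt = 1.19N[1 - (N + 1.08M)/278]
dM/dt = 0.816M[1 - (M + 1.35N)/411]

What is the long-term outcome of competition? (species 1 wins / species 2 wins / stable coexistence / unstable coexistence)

species 2 excludes species 1

Compare the nullcline intercepts: K1/α12 = 278/1.08 = 257 < K2 = 411; K2/α21 = 411/1.35 = 304 > K1 = 278.
Since the inequalities point opposite ways, species 2 can invade but species 1 cannot.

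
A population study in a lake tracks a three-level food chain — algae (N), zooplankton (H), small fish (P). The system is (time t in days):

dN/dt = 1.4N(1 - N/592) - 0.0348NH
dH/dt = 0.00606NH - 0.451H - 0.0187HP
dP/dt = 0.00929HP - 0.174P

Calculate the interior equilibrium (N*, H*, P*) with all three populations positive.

From dP/dt = 0: 0.00929H* = 0.174, so H* = 18.7.
From dN/dt = 0: 1.4(1 - N*/592) = 0.0348·18.7, giving N* = 592·(1 - 0.466) = 316.
From dH/dt = 0: 0.00606·316 - 0.451 = 0.0187P*, so P* = 1.47/0.0187 = 78.4.

N* ≈ 316, H* ≈ 18.7, P* ≈ 78.4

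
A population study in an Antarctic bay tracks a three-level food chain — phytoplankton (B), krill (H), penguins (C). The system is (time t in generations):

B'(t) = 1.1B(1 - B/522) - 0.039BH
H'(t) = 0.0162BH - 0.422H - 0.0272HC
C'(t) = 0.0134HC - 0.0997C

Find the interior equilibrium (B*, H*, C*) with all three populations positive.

B* ≈ 384, H* ≈ 7.44, C* ≈ 213

From dC/dt = 0: 0.0134H* = 0.0997, so H* = 7.44.
From dB/dt = 0: 1.1(1 - B*/522) = 0.039·7.44, giving B* = 522·(1 - 0.264) = 384.
From dH/dt = 0: 0.0162·384 - 0.422 = 0.0272C*, so C* = 5.8/0.0272 = 213.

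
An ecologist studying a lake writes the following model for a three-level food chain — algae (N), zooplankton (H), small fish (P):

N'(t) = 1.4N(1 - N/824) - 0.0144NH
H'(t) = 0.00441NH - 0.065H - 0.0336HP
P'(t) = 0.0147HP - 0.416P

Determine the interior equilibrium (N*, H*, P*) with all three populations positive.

From dP/dt = 0: 0.0147H* = 0.416, so H* = 28.3.
From dN/dt = 0: 1.4(1 - N*/824) = 0.0144·28.3, giving N* = 824·(1 - 0.291) = 584.
From dH/dt = 0: 0.00441·584 - 0.065 = 0.0336P*, so P* = 2.51/0.0336 = 74.7.

N* ≈ 584, H* ≈ 28.3, P* ≈ 74.7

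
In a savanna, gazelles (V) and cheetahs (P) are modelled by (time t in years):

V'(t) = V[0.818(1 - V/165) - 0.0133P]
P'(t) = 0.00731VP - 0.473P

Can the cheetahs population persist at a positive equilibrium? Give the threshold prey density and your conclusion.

Threshold V = 64.7; K > 64.7, so yes, the predator persists.

The predator equation gives dP/dt > 0 only when V > 0.473/0.00731 = 64.7.
Without the predator, V → K = 165. Since 165 > 64.7, the predator can invade and persist.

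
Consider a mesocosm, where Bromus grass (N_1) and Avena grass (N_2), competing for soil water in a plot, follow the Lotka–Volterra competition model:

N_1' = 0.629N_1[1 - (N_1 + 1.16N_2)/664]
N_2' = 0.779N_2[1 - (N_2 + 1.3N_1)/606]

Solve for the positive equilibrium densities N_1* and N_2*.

N_1* ≈ 76.7, N_2* ≈ 506

Setting both brackets to zero gives the nullclines N_1 + 1.16N_2 = 664 and 1.3N_1 + N_2 = 606.
Substituting N_2 = 606 - 1.3N_1 into the first: N_1(1 - 1.16·1.3) = 664 - 1.16·606.
So N_1* = -39/-0.508 = 76.7, and then N_2* = 606 - 1.3·76.7 = 506.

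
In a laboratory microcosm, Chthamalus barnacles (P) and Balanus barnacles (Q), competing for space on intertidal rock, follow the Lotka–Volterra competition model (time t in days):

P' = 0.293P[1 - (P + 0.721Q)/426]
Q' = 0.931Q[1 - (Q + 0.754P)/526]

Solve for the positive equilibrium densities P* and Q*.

P* ≈ 102, Q* ≈ 449

Setting both brackets to zero gives the nullclines P + 0.721Q = 426 and 0.754P + Q = 526.
Substituting Q = 526 - 0.754P into the first: P(1 - 0.721·0.754) = 426 - 0.721·526.
So P* = 46.8/0.456 = 102, and then Q* = 526 - 0.754·102 = 449.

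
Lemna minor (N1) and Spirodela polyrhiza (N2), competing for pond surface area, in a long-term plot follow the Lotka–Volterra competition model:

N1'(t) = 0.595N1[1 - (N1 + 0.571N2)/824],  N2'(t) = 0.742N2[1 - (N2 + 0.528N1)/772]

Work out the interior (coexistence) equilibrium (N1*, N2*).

Setting both brackets to zero gives the nullclines N1 + 0.571N2 = 824 and 0.528N1 + N2 = 772.
Substituting N2 = 772 - 0.528N1 into the first: N1(1 - 0.571·0.528) = 824 - 0.571·772.
So N1* = 383/0.699 = 549, and then N2* = 772 - 0.528·549 = 482.

N1* ≈ 549, N2* ≈ 482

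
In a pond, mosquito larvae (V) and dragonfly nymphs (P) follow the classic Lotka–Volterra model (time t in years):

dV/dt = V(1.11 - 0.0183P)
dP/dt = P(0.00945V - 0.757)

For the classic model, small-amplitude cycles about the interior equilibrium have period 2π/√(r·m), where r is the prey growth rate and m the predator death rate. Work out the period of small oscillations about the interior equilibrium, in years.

Here r = 1.11 and m = 0.757, so r·m = 0.84.
ω = √0.84 = 0.917 per year, hence T = 2π/ω ≈ 6.85 years.

T ≈ 6.85 years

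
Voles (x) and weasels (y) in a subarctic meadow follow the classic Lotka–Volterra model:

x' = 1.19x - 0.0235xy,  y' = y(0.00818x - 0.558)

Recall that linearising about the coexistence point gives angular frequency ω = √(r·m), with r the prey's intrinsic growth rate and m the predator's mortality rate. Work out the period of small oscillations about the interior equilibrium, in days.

T ≈ 7.71 days

Here r = 1.19 and m = 0.558, so r·m = 0.664.
ω = √0.664 = 0.815 per day, hence T = 2π/ω ≈ 7.71 days.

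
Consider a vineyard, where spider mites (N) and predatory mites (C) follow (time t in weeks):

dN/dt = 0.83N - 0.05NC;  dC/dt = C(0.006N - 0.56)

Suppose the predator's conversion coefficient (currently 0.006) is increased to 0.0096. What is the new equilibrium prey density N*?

At the interior fixed point, setting dC/dt = 0 with C > 0 fixes N* = (predator death rate)/(NC coefficient) — independent of the other coefficients.
With the change, N* = 0.56/0.0096 = 58.3; it falls from 93.3.

N* ≈ 58.3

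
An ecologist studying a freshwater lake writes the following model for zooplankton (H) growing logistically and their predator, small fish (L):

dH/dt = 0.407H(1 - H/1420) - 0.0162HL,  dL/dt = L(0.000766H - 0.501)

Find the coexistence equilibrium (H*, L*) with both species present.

From dL/dt = 0 with L > 0: 0.000766H* = 0.501, so H* = 654.
Substitute into dH/dt = 0: 0.407(1 - 654/1420) = 0.0162L*.
The bracket is 0.539, giving L* = 0.22/0.0162 = 13.6.

H* ≈ 654, L* ≈ 13.6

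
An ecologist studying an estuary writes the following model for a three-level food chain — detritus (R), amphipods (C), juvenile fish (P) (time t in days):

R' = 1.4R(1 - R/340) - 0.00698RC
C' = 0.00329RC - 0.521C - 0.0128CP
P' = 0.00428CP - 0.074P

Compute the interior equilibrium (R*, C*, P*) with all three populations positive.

From dP/dt = 0: 0.00428C* = 0.074, so C* = 17.3.
From dR/dt = 0: 1.4(1 - R*/340) = 0.00698·17.3, giving R* = 340·(1 - 0.0862) = 311.
From dC/dt = 0: 0.00329·311 - 0.521 = 0.0128P*, so P* = 0.501/0.0128 = 39.2.

R* ≈ 311, C* ≈ 17.3, P* ≈ 39.2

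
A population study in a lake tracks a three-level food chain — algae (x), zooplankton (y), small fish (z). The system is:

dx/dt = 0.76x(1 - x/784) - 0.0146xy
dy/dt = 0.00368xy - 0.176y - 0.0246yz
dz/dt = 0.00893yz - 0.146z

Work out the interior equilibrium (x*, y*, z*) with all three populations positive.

x* ≈ 538, y* ≈ 16.3, z* ≈ 73.3

From dz/dt = 0: 0.00893y* = 0.146, so y* = 16.3.
From dx/dt = 0: 0.76(1 - x*/784) = 0.0146·16.3, giving x* = 784·(1 - 0.314) = 538.
From dy/dt = 0: 0.00368·538 - 0.176 = 0.0246z*, so z* = 1.8/0.0246 = 73.3.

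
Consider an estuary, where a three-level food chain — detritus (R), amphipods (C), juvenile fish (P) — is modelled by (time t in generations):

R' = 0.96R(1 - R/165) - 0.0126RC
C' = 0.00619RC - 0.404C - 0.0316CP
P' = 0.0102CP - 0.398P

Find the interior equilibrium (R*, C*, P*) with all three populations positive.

From dP/dt = 0: 0.0102C* = 0.398, so C* = 39.
From dR/dt = 0: 0.96(1 - R*/165) = 0.0126·39, giving R* = 165·(1 - 0.512) = 80.5.
From dC/dt = 0: 0.00619·80.5 - 0.404 = 0.0316P*, so P* = 0.0943/0.0316 = 2.98.

R* ≈ 80.5, C* ≈ 39, P* ≈ 2.98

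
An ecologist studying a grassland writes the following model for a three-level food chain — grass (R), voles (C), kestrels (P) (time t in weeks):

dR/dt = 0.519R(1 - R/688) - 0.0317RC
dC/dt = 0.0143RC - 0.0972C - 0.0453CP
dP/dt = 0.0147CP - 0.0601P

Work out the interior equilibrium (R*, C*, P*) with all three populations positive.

R* ≈ 516, C* ≈ 4.09, P* ≈ 161

From dP/dt = 0: 0.0147C* = 0.0601, so C* = 4.09.
From dR/dt = 0: 0.519(1 - R*/688) = 0.0317·4.09, giving R* = 688·(1 - 0.25) = 516.
From dC/dt = 0: 0.0143·516 - 0.0972 = 0.0453P*, so P* = 7.28/0.0453 = 161.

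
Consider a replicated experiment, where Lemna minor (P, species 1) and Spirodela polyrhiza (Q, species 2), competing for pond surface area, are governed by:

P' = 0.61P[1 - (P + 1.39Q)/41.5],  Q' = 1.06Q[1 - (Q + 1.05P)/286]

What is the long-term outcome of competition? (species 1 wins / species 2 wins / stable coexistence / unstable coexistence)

Compare the nullcline intercepts: K1/α12 = 41.5/1.39 = 29.9 < K2 = 286; K2/α21 = 286/1.05 = 272 > K1 = 41.5.
Since the inequalities point opposite ways, species 2 can invade but species 1 cannot.

species 2 excludes species 1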